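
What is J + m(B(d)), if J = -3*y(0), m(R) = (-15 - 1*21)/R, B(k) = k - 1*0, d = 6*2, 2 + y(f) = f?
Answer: 3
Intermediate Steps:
y(f) = -2 + f
d = 12
B(k) = k (B(k) = k + 0 = k)
m(R) = -36/R (m(R) = (-15 - 21)/R = -36/R)
J = 6 (J = -3*(-2 + 0) = -3*(-2) = 6)
J + m(B(d)) = 6 - 36/12 = 6 - 36*1/12 = 6 - 3 = 3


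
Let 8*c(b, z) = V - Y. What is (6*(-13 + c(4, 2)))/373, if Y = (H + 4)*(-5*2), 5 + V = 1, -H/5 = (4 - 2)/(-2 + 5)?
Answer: -76/373 ≈ -0.20375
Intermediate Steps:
H = -10/3 (H = -5*(4 - 2)/(-2 + 5) = -10/3 ≈ -3.3333)
V = -4 (V = -5 + 1 = -4)
Y = -20/3 (Y = (-10/3 + 4)*(-5*2) = (2/3)*(-10) = -20/3 ≈ -6.6667)
c(b, z) = 1/3 (c(b, z) = (-4 - 1*(-20/3))/8 = (-4 + 20/3)/8 = (1/8)*(8/3) = 1/3)
(6*(-13 + c(4, 2)))/373 = (6*(-13 + 1/3))/373 = (6*(-38/3))*(1/373) = -76*1/373 = -76/373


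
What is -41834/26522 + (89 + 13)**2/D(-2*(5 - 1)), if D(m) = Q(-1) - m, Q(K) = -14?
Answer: -23015491/13261 ≈ -1735.6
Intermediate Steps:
D(m) = -14 - m
-41834/26522 + (89 + 13)**2/D(-2*(5 - 1)) = -41834/26522 + (89 + 13)**2/(-14 - (-2)*(5 - 1)) = -41834*1/26522 + 102**2/(-14 - (-2)*4) = -20917/13261 + 10404/(-14 - 1*(-8)) = -20917/13261 + 10404/(-14 + 8) = -20917/13261 + 10404/(-6) = -20917/13261 + 10404*(-1/6) = -20917/13261 - 1734 = -23015491/13261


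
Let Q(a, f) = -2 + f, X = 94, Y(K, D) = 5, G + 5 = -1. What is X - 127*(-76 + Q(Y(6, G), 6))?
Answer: 9238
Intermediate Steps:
G = -6 (G = -5 - 1 = -6)
X - 127*(-76 + Q(Y(6, G), 6)) = 94 - 127*(-76 + (-2 + 6)) = 94 - 127*(-76 + 4) = 94 - 127*(-72) = 94 + 9144 = 9238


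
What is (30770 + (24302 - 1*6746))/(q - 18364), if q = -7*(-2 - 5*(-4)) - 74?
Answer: -24163/9282 ≈ -2.6032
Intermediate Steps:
q = -200 (q = -7*(-2 + 20) - 74 = -7*18 - 74 = -126 - 74 = -200)
(30770 + (24302 - 1*6746))/(q - 18364) = (30770 + (24302 - 1*6746))/(-200 - 18364) = (30770 + (24302 - 6746))/(-18564) = (30770 + 17556)*(-1/18564) = 48326*(-1/18564) = -24163/9282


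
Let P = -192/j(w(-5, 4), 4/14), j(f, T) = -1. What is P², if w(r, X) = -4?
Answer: 36864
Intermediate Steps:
P = 192 (P = -192/(-1) = -192*(-1) = 192)
P² = 192² = 36864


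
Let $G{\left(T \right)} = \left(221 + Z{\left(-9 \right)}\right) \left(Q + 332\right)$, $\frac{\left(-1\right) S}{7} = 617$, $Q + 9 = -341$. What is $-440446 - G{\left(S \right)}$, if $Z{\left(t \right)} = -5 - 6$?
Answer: $-436666$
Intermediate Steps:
$Q = -350$ ($Q = -9 - 341 = -350$)
$S = -4319$ ($S = \left(-7\right) 617 = -4319$)
$Z{\left(t \right)} = -11$ ($Z{\left(t \right)} = -5 - 6 = -11$)
$G{\left(T \right)} = -3780$ ($G{\left(T \right)} = \left(221 - 11\right) \left(-350 + 332\right) = 210 \left(-18\right) = -3780$)
$-440446 - G{\left(S \right)} = -440446 - -3780 = -440446 + 3780 = -436666$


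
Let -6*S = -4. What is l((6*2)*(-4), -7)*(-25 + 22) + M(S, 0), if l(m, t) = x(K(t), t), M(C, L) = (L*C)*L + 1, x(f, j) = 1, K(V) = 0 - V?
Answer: -2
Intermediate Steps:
K(V) = -V
S = ⅔ (S = -⅙*(-4) = ⅔ ≈ 0.66667)
M(C, L) = 1 + C*L² (M(C, L) = (C*L)*L + 1 = C*L² + 1 = 1 + C*L²)
l(m, t) = 1
l((6*2)*(-4), -7)*(-25 + 22) + M(S, 0) = 1*(-25 + 22) + (1 + (⅔)*0²) = 1*(-3) + (1 + (⅔)*0) = -3 + (1 + 0) = -3 + 1 = -2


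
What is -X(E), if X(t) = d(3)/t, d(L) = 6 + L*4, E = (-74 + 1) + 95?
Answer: -9/11 ≈ -0.81818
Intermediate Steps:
E = 22 (E = -73 + 95 = 22)
d(L) = 6 + 4*L
X(t) = 18/t (X(t) = (6 + 4*3)/t = (6 + 12)/t = 18/t)
-X(E) = -18/22 = -1*9/11 = -9/11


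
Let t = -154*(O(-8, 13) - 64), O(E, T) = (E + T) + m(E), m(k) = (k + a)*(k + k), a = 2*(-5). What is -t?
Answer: 35266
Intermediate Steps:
a = -10
m(k) = 2*k*(-10 + k) (m(k) = (k - 10)*(k + k) = (-10 + k)*(2*k) = 2*k*(-10 + k))
O(E, T) = E + T + 2*E*(-10 + E) (O(E, T) = (E + T) + 2*E*(-10 + E) = E + T + 2*E*(-10 + E))
t = -35266 (t = -154*((-8 + 13 + 2*(-8)*(-10 - 8)) - 64) = -154*((-8 + 13 + 2*(-8)*(-18)) - 64) = -154*((-8 + 13 + 288) - 64) = -154*(293 - 64) = -154*229 = -35266)
-t = -1*(-35266) = 35266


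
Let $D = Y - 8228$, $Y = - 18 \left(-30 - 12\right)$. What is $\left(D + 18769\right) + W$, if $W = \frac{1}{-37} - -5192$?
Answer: $\frac{610092}{37} \approx 16489.0$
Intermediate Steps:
$Y = 756$ ($Y = \left(-18\right) \left(-42\right) = 756$)
$W = \frac{192103}{37}$ ($W = - \frac{1}{37} + 5192 = \frac{192103}{37} \approx 5192.0$)
$D = -7472$ ($D = 756 - 8228 = -7472$)
$\left(D + 18769\right) + W = \left(-7472 + 18769\right) + \frac{192103}{37} = 11297 + \frac{192103}{37} = \frac{610092}{37}$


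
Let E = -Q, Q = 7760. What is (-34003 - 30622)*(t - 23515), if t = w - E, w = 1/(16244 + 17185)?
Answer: 3094209127250/3039 ≈ 1.0182e+9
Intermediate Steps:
w = 1/33429 ≈ 2.9914e-5
E = -7760 (E = -1*7760 = -7760)
t = 259409041/33429 (t = 1/33429 - 1*(-7760) = 1/33429 + 7760 = 259409041/33429 ≈ 7760.0)
(-34003 - 30622)*(t - 23515) = (-34003 - 30622)*(259409041/33429 - 23515) = -64625*(-526673894/33429) = 3094209127250/3039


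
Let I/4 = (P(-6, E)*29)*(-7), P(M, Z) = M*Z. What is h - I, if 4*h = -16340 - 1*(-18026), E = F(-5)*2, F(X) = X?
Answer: 98283/2 ≈ 49142.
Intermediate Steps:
E = -10 (E = -5*2 = -10)
h = 843/2 (h = (-16340 - 1*(-18026))/4 = (-16340 + 18026)/4 = (1/4)*1686 = 843/2 ≈ 421.50)
I = -48720 (I = 4*((-6*(-10)*29)*(-7)) = 4*((60*29)*(-7)) = 4*(1740*(-7)) = 4*(-12180) = -48720)
h - I = 843/2 - 1*(-48720) = 843/2 + 48720 = 98283/2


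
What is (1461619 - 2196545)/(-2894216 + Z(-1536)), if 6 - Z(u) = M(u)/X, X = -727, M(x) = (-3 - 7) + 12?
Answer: 267145601/1052045334 ≈ 0.25393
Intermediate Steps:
M(x) = 2 (M(x) = -10 + 12 = 2)
Z(u) = 4364/727 (Z(u) = 6 - 2/(-727) = 6 - 2*(-1)/727 = 6 - 1*(-2/727) = 6 + 2/727 = 4364/727)
(1461619 - 2196545)/(-2894216 + Z(-1536)) = (1461619 - 2196545)/(-2894216 + 4364/727) = -734926/(-2104090668/727) = -734926*(-727/2104090668) = 267145601/1052045334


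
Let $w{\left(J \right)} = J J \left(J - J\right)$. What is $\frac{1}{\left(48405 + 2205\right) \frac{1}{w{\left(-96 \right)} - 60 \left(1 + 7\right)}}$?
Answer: $- \frac{16}{1687} \approx -0.0094843$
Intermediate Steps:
$w{\left(J \right)} = 0$ ($w{\left(J \right)} = J^{2} \cdot 0 = 0$)
$\frac{1}{\left(48405 + 2205\right) \frac{1}{w{\left(-96 \right)} - 60 \left(1 + 7\right)}} = \frac{1}{\left(48405 + 2205\right) \frac{1}{0 - 60 \left(1 + 7\right)}} = \frac{1}{50610 \frac{1}{0 - 480}} = \frac{1}{50610 \frac{1}{-480}} = \frac{1}{50610 \left(- \frac{1}{480}\right)} = \frac{1}{- \frac{1687}{16}} = - \frac{16}{1687}$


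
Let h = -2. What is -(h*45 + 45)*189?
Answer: 8505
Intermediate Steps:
-(h*45 + 45)*189 = -(-2*45 + 45)*189 = -(-90 + 45)*189 = -1*(-45)*189 = 45*189 = 8505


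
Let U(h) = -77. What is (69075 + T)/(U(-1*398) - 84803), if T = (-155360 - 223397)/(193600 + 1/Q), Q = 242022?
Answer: -3236449176782421/3977091376980880 ≈ -0.81377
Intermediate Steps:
T = -91667526654/46855459201 (T = (-155360 - 223397)/(193600 + 1/242022) = -378757/(193600 + 1/242022) = -378757/46855459201/242022 = -378757*242022/46855459201 = -91667526654/46855459201 ≈ -1.9564)
(69075 + T)/(U(-1*398) - 84803) = (69075 - 91667526654/46855459201)/(-77 - 84803) = (3236449176782421/46855459201)/(-84880) = (3236449176782421/46855459201)*(-1/84880) = -3236449176782421/3977091376980880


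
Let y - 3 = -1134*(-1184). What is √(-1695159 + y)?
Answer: 50*I*√141 ≈ 593.72*I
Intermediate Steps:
y = 1342659 (y = 3 - 1134*(-1184) = 3 + 1342656 = 1342659)
√(-1695159 + y) = √(-1695159 + 1342659) = √(-352500) = 50*I*√141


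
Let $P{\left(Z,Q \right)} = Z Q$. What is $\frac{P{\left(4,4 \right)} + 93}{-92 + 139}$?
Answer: $\frac{109}{47} \approx 2.3191$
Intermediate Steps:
$P{\left(Z,Q \right)} = Q Z$
$\frac{P{\left(4,4 \right)} + 93}{-92 + 139} = \frac{4 \cdot 4 + 93}{-92 + 139} = \frac{16 + 93}{47} = 109 \cdot \frac{1}{47} = \frac{109}{47}$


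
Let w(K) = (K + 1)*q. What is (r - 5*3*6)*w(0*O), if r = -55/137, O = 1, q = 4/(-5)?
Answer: 9908/137 ≈ 72.321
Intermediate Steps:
q = -⅘ (q = 4*(-⅕) = -⅘ ≈ -0.80000)
r = -55/137 (r = -55*1/137 = -55/137 ≈ -0.40146)
w(K) = -⅘ - 4*K/5 (w(K) = (K + 1)*(-⅘) = (1 + K)*(-⅘) = -⅘ - 4*K/5)
(r - 5*3*6)*w(0*O) = (-55/137 - 5*3*6)*(-⅘ - 0) = (-55/137 - 15*6)*(-⅘ - ⅘*0) = (-55/137 - 90)*(-⅘ + 0) = -12385/137*(-⅘) = 9908/137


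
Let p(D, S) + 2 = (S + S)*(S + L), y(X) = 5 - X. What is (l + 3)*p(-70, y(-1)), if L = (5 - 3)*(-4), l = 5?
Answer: -208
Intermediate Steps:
L = -8 (L = 2*(-4) = -8)
p(D, S) = -2 + 2*S*(-8 + S) (p(D, S) = -2 + (S + S)*(S - 8) = -2 + (2*S)*(-8 + S) = -2 + 2*S*(-8 + S))
(l + 3)*p(-70, y(-1)) = (5 + 3)*(-2 - 16*(5 - 1*(-1)) + 2*(5 - 1*(-1))**2) = 8*(-2 - 16*(5 + 1) + 2*(5 + 1)**2) = 8*(-2 - 16*6 + 2*6**2) = 8*(-2 - 96 + 2*36) = 8*(-2 - 96 + 72) = 8*(-26) = -208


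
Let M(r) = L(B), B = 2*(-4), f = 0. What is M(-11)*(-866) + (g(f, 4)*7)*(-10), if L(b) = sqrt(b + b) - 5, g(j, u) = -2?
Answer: 4470 - 3464*I ≈ 4470.0 - 3464.0*I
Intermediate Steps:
B = -8
L(b) = -5 + sqrt(2)*sqrt(b) (L(b) = sqrt(2*b) - 5 = sqrt(2)*sqrt(b) - 5 = -5 + sqrt(2)*sqrt(b))
M(r) = -5 + 4*I (M(r) = -5 + sqrt(2)*sqrt(-8) = -5 + sqrt(2)*(2*I*sqrt(2)) = -5 + 4*I)
M(-11)*(-866) + (g(f, 4)*7)*(-10) = (-5 + 4*I)*(-866) - 2*7*(-10) = (4330 - 3464*I) - 14*(-10) = (4330 - 3464*I) + 140 = 4470 - 3464*I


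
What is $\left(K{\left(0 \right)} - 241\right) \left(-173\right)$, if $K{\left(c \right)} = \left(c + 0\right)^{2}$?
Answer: $41693$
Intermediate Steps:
$K{\left(c \right)} = c^{2}$
$\left(K{\left(0 \right)} - 241\right) \left(-173\right) = \left(0^{2} - 241\right) \left(-173\right) = \left(0 - 241\right) \left(-173\right) = \left(-241\right) \left(-173\right) = 41693$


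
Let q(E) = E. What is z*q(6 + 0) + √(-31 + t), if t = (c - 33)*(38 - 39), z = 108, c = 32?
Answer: 648 + I*√30 ≈ 648.0 + 5.4772*I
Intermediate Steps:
t = 1 (t = (32 - 33)*(38 - 39) = -1*(-1) = 1)
z*q(6 + 0) + √(-31 + t) = 108*(6 + 0) + √(-31 + 1) = 108*6 + √(-30) = 648 + I*√30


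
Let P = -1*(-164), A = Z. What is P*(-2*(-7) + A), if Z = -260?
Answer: -40344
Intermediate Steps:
A = -260
P = 164
P*(-2*(-7) + A) = 164*(-2*(-7) - 260) = 164*(14 - 260) = 164*(-246) = -40344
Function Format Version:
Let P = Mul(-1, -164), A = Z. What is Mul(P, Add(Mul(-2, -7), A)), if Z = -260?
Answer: -40344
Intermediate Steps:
A = -260
P = 164
Mul(P, Add(Mul(-2, -7), A)) = Mul(164, Add(Mul(-2, -7), -260)) = Mul(164, Add(14, -260)) = Mul(164, -246) = -40344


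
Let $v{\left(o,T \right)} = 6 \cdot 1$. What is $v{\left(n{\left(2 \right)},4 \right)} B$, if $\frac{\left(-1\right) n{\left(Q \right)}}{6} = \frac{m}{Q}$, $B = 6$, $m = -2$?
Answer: $36$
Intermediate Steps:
$n{\left(Q \right)} = \frac{12}{Q}$ ($n{\left(Q \right)} = - 6 \left(- \frac{2}{Q}\right) = \frac{12}{Q}$)
$v{\left(o,T \right)} = 6$
$v{\left(n{\left(2 \right)},4 \right)} B = 6 \cdot 6 = 36$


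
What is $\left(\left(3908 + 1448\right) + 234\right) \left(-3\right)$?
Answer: $-16770$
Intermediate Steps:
$\left(\left(3908 + 1448\right) + 234\right) \left(-3\right) = \left(5356 + 234\right) \left(-3\right) = 5590 \left(-3\right) = -16770$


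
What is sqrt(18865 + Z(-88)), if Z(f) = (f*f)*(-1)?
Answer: sqrt(11121) ≈ 105.46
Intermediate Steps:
Z(f) = -f**2 (Z(f) = f**2*(-1) = -f**2)
sqrt(18865 + Z(-88)) = sqrt(18865 - 1*(-88)**2) = sqrt(18865 - 1*7744) = sqrt(18865 - 7744) = sqrt(11121)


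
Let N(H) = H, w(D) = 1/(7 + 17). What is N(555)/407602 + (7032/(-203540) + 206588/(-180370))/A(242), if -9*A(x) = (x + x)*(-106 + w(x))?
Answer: 132903737668139253/115112403243932135470 ≈ 0.0011546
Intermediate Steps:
w(D) = 1/24
A(x) = 2543*x/108 (A(x) = -(x + x)*(-106 + 1/24)/9 = -2*x*(-2543)/(9*24) = -(-2543)*x/108 = 2543*x/108)
N(555)/407602 + (7032/(-203540) + 206588/(-180370))/A(242) = 555/407602 + (7032/(-203540) + 206588/(-180370))/(((2543/108)*242)) = 555*(1/407602) + (7032*(-1/203540) + 206588*(-1/180370))/(307703/54) = 555/407602 + (-1758/50885 - 103294/90185)*(54/307703) = 555/407602 - 1082932084/917812745*54/307703 = 555/407602 - 58478332536/282413735074735 = 132903737668139253/115112403243932135470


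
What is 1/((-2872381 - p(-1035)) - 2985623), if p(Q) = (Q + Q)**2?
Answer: -1/10142904 ≈ -9.8591e-8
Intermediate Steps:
p(Q) = 4*Q**2 (p(Q) = (2*Q)**2 = 4*Q**2)
1/((-2872381 - p(-1035)) - 2985623) = 1/((-2872381 - 4*(-1035)**2) - 2985623) = 1/((-2872381 - 4*1071225) - 2985623) = 1/((-2872381 - 1*4284900) - 2985623) = 1/((-2872381 - 4284900) - 2985623) = 1/(-7157281 - 2985623) = 1/(-10142904) = -1/10142904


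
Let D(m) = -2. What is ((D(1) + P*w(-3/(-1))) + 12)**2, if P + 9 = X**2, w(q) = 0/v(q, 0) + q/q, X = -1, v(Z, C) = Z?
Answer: 4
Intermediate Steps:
w(q) = 1 (w(q) = 0/q + q/q = 0 + 1 = 1)
P = -8 (P = -9 + (-1)**2 = -9 + 1 = -8)
((D(1) + P*w(-3/(-1))) + 12)**2 = ((-2 - 8*1) + 12)**2 = ((-2 - 8) + 12)**2 = (-10 + 12)**2 = 2**2 = 4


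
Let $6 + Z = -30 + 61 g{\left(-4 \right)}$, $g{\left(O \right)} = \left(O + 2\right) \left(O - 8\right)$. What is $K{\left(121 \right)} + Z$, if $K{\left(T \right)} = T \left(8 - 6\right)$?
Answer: $1670$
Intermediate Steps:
$g{\left(O \right)} = \left(-8 + O\right) \left(2 + O\right)$ ($g{\left(O \right)} = \left(2 + O\right) \left(-8 + O\right) = \left(-8 + O\right) \left(2 + O\right)$)
$Z = 1428$ ($Z = -6 - \left(30 - 61 \left(-16 + \left(-4\right)^{2} - -24\right)\right) = -6 - \left(30 - 61 \left(-16 + 16 + 24\right)\right) = -6 + \left(-30 + 61 \cdot 24\right) = -6 + \left(-30 + 1464\right) = -6 + 1434 = 1428$)
$K{\left(T \right)} = 2 T$ ($K{\left(T \right)} = T 2 = 2 T$)
$K{\left(121 \right)} + Z = 2 \cdot 121 + 1428 = 242 + 1428 = 1670$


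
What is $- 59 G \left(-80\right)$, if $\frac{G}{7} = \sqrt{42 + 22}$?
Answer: $264320$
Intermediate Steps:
$G = 56$ ($G = 7 \sqrt{42 + 22} = 7 \sqrt{64} = 7 \cdot 8 = 56$)
$- 59 G \left(-80\right) = \left(-59\right) 56 \left(-80\right) = \left(-3304\right) \left(-80\right) = 264320$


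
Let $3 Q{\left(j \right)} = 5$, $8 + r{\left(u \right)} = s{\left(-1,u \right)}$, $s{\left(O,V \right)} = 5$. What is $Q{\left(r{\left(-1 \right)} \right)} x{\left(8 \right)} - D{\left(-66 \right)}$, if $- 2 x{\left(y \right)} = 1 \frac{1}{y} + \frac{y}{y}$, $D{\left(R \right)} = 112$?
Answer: $- \frac{1807}{16} \approx -112.94$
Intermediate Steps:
$r{\left(u \right)} = -3$ ($r{\left(u \right)} = -8 + 5 = -3$)
$Q{\left(j \right)} = \frac{5}{3}$ ($Q{\left(j \right)} = \frac{1}{3} \cdot 5 = \frac{5}{3}$)
$x{\left(y \right)} = - \frac{1}{2} - \frac{1}{2 y}$ ($x{\left(y \right)} = - \frac{1 \frac{1}{y} + \frac{y}{y}}{2} = - \frac{\frac{1}{y} + 1}{2} = - \frac{1 + \frac{1}{y}}{2} = - \frac{1}{2} - \frac{1}{2 y}$)
$Q{\left(r{\left(-1 \right)} \right)} x{\left(8 \right)} - D{\left(-66 \right)} = \frac{5 \frac{-1 - 8}{2 \cdot 8}}{3} - 112 = \frac{5 \cdot \frac{1}{2} \cdot \frac{1}{8} \left(-1 - 8\right)}{3} - 112 = \frac{5 \cdot \frac{1}{2} \cdot \frac{1}{8} \left(-9\right)}{3} - 112 = \frac{5}{3} \left(- \frac{9}{16}\right) - 112 = - \frac{15}{16} - 112 = - \frac{1807}{16}$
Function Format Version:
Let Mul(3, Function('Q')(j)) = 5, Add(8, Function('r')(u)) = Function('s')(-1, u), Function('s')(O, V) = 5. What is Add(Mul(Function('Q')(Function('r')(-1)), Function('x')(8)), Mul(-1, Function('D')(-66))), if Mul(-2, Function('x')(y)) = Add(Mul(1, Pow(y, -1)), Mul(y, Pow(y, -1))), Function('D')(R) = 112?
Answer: Rational(-1807, 16) ≈ -112.94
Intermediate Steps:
Function('r')(u) = -3 (Function('r')(u) = Add(-8, 5) = -3)
Function('Q')(j) = Rational(5, 3) (Function('Q')(j) = Mul(Rational(1, 3), 5) = Rational(5, 3))
Function('x')(y) = Add(Rational(-1, 2), Mul(Rational(-1, 2), Pow(y, -1))) (Function('x')(y) = Mul(Rational(-1, 2), Add(Mul(1, Pow(y, -1)), Mul(y, Pow(y, -1)))) = Mul(Rational(-1, 2), Add(Pow(y, -1), 1)) = Mul(Rational(-1, 2), Add(1, Pow(y, -1))) = Add(Rational(-1, 2), Mul(Rational(-1, 2), Pow(y, -1))))
Add(Mul(Function('Q')(Function('r')(-1)), Function('x')(8)), Mul(-1, Function('D')(-66))) = Add(Mul(Rational(5, 3), Mul(Rational(1, 2), Pow(8, -1), Add(-1, Mul(-1, 8)))), Mul(-1, 112)) = Add(Mul(Rational(5, 3), Mul(Rational(1, 2), Rational(1, 8), Add(-1, -8))), -112) = Add(Mul(Rational(5, 3), Mul(Rational(1, 2), Rational(1, 8), -9)), -112) = Add(Mul(Rational(5, 3), Rational(-9, 16)), -112) = Add(Rational(-15, 16), -112) = Rational(-1807, 16)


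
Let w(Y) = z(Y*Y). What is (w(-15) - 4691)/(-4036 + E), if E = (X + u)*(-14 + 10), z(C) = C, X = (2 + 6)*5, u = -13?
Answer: 319/296 ≈ 1.0777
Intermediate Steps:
X = 40 (X = 8*5 = 40)
w(Y) = Y**2 (w(Y) = Y*Y = Y**2)
E = -108 (E = (40 - 13)*(-14 + 10) = 27*(-4) = -108)
(w(-15) - 4691)/(-4036 + E) = ((-15)**2 - 4691)/(-4036 - 108) = (225 - 4691)/(-4144) = -4466*(-1/4144) = 319/296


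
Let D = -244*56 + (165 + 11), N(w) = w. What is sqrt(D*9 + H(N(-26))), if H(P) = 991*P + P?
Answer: 4*I*sqrt(9199) ≈ 383.65*I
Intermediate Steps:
H(P) = 992*P
D = -13488 (D = -13664 + 176 = -13488)
sqrt(D*9 + H(N(-26))) = sqrt(-13488*9 + 992*(-26)) = sqrt(-121392 - 25792) = sqrt(-147184) = 4*I*sqrt(9199)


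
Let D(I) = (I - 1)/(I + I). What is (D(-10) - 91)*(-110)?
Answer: 19899/2 ≈ 9949.5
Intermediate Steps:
D(I) = (-1 + I)/(2*I) (D(I) = (-1 + I)/((2*I)) = (-1 + I)*(1/(2*I)) = (-1 + I)/(2*I))
(D(-10) - 91)*(-110) = ((1/2)*(-1 - 10)/(-10) - 91)*(-110) = ((1/2)*(-1/10)*(-11) - 91)*(-110) = (11/20 - 91)*(-110) = -1809/20*(-110) = 19899/2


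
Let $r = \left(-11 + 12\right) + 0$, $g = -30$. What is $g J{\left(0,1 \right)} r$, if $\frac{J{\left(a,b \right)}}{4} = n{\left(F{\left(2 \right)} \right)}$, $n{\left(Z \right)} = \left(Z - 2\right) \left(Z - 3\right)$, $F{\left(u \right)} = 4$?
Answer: $-240$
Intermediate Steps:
$n{\left(Z \right)} = \left(-3 + Z\right) \left(-2 + Z\right)$ ($n{\left(Z \right)} = \left(-2 + Z\right) \left(-3 + Z\right) = \left(-3 + Z\right) \left(-2 + Z\right)$)
$J{\left(a,b \right)} = 8$ ($J{\left(a,b \right)} = 4 \left(6 + 4^{2} - 20\right) = 4 \left(6 + 16 - 20\right) = 4 \cdot 2 = 8$)
$r = 1$ ($r = 1 + 0 = 1$)
$g J{\left(0,1 \right)} r = \left(-30\right) 8 \cdot 1 = \left(-240\right) 1 = -240$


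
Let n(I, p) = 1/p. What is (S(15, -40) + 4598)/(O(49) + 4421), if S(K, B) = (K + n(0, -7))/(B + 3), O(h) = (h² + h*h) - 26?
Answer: 1190778/2382023 ≈ 0.49990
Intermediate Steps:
O(h) = -26 + 2*h² (O(h) = (h² + h²) - 26 = 2*h² - 26 = -26 + 2*h²)
S(K, B) = (-⅐ + K)/(3 + B) (S(K, B) = (K + 1/(-7))/(B + 3) = (K - ⅐)/(3 + B) = (-⅐ + K)/(3 + B))
(S(15, -40) + 4598)/(O(49) + 4421) = ((-⅐ + 15)/(3 - 40) + 4598)/((-26 + 2*49²) + 4421) = ((104/7)/(-37) + 4598)/((-26 + 2*2401) + 4421) = (-1/37*104/7 + 4598)/((-26 + 4802) + 4421) = (-104/259 + 4598)/(4776 + 4421) = (1190778/259)/9197 = (1190778/259)*(1/9197) = 1190778/2382023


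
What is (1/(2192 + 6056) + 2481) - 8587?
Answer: -50362287/8248 ≈ -6106.0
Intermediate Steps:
(1/(2192 + 6056) + 2481) - 8587 = (1/8248 + 2481) - 8587 = 20463289/8248 - 8587 = -50362287/8248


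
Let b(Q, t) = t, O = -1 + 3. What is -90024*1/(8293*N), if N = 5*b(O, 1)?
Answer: -90024/41465 ≈ -2.1711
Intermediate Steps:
O = 2
N = 5 (N = 5*1 = 5)
-90024*1/(8293*N) = -90024/(5*8293) = -90024/41465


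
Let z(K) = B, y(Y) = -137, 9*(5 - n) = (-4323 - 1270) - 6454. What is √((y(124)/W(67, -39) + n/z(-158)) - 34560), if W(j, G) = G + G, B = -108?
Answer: I*√17036571318/702 ≈ 185.93*I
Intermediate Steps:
n = 12092/9 (n = 5 - ((-4323 - 1270) - 6454)/9 = 5 - (-5593 - 6454)/9 = 5 - ⅑*(-12047) = 5 + 12047/9 = 12092/9 ≈ 1343.6)
z(K) = -108
W(j, G) = 2*G
√((y(124)/W(67, -39) + n/z(-158)) - 34560) = √((-137/(2*(-39)) + (12092/9)/(-108)) - 34560) = √((-137/(-78) + (12092/9)*(-1/108)) - 34560) = √((-137*(-1/78) - 3023/243) - 34560) = √((137/78 - 3023/243) - 34560) = √(-67501/6318 - 34560) = √(-218417581/6318) = I*√17036571318/702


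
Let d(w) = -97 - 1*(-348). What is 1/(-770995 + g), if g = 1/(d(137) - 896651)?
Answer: -896400/691119918001 ≈ -1.2970e-6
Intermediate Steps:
d(w) = 251 (d(w) = -97 + 348 = 251)
g = -1/896400 (g = 1/(251 - 896651) = 1/(-896400) = -1/896400 ≈ -1.1156e-6)
1/(-770995 + g) = 1/(-770995 - 1/896400) = 1/(-691119918001/896400) = -896400/691119918001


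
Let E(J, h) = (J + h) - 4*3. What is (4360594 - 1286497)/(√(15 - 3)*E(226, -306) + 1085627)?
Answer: 3337322703819/1178585881561 + 565633848*√3/1178585881561 ≈ 2.8325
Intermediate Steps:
E(J, h) = -12 + J + h (E(J, h) = (J + h) - 12 = -12 + J + h)
(4360594 - 1286497)/(√(15 - 3)*E(226, -306) + 1085627) = (4360594 - 1286497)/(√(15 - 3)*(-12 + 226 - 306) + 1085627) = 3074097/(√12*(-92) + 1085627) = 3074097/((2*√3)*(-92) + 1085627) = 3074097/(-184*√3 + 1085627) = 3074097/(1085627 - 184*√3)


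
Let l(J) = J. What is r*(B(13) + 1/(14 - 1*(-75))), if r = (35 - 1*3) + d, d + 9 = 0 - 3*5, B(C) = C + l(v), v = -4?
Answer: 6416/89 ≈ 72.090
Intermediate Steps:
B(C) = -4 + C (B(C) = C - 4 = -4 + C)
d = -24 (d = -9 + (0 - 3*5) = -9 + (0 - 15) = -9 - 15 = -24)
r = 8 (r = (35 - 1*3) - 24 = (35 - 3) - 24 = 32 - 24 = 8)
r*(B(13) + 1/(14 - 1*(-75))) = 8*((-4 + 13) + 1/(14 - 1*(-75))) = 8*(9 + 1/(14 + 75)) = 8*(9 + 1/89) = 8*(802/89) = 6416/89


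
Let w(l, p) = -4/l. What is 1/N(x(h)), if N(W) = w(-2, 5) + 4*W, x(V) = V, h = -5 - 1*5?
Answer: -1/38 ≈ -0.026316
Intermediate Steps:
h = -10 (h = -5 - 5 = -10)
N(W) = 2 + 4*W (N(W) = -4/(-2) + 4*W = -4*(-½) + 4*W = 2 + 4*W)
1/N(x(h)) = 1/(2 + 4*(-10)) = 1/(2 - 40) = 1/(-38) = -1/38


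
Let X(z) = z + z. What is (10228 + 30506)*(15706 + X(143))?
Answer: 651418128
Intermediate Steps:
X(z) = 2*z
(10228 + 30506)*(15706 + X(143)) = (10228 + 30506)*(15706 + 2*143) = 40734*(15706 + 286) = 40734*15992 = 651418128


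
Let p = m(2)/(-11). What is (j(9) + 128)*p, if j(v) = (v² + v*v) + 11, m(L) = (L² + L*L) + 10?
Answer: -5418/11 ≈ -492.55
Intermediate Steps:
m(L) = 10 + 2*L² (m(L) = (L² + L²) + 10 = 2*L² + 10 = 10 + 2*L²)
p = -18/11 (p = (10 + 2*2²)/(-11) = (10 + 2*4)*(-1/11) = (10 + 8)*(-1/11) = 18*(-1/11) = -18/11 ≈ -1.6364)
j(v) = 11 + 2*v² (j(v) = (v² + v²) + 11 = 2*v² + 11 = 11 + 2*v²)
(j(9) + 128)*p = ((11 + 2*9²) + 128)*(-18/11) = ((11 + 2*81) + 128)*(-18/11) = ((11 + 162) + 128)*(-18/11) = (173 + 128)*(-18/11) = 301*(-18/11) = -5418/11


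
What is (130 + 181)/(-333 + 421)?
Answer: 311/88 ≈ 3.5341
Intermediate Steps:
(130 + 181)/(-333 + 421) = 311/88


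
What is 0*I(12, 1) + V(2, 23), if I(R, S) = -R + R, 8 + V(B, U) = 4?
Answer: -4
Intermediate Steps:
V(B, U) = -4 (V(B, U) = -8 + 4 = -4)
I(R, S) = 0
0*I(12, 1) + V(2, 23) = 0*0 - 4 = 0 - 4 = -4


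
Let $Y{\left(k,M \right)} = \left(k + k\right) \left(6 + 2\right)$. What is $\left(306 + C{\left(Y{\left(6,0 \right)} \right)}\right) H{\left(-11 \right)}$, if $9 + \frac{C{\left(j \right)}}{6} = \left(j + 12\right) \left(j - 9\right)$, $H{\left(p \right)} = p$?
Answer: $-622908$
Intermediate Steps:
$Y{\left(k,M \right)} = 16 k$ ($Y{\left(k,M \right)} = 2 k 8 = 16 k$)
$C{\left(j \right)} = -54 + 6 \left(-9 + j\right) \left(12 + j\right)$ ($C{\left(j \right)} = -54 + 6 \left(j + 12\right) \left(j - 9\right) = -54 + 6 \left(12 + j\right) \left(-9 + j\right) = -54 + 6 \left(-9 + j\right) \left(12 + j\right)$)
$\left(306 + C{\left(Y{\left(6,0 \right)} \right)}\right) H{\left(-11 \right)} = \left(306 + \left(-702 + 6 \left(16 \cdot 6\right)^{2} + 18 \cdot 16 \cdot 6\right)\right) \left(-11\right) = \left(306 + \left(-702 + 6 \cdot 96^{2} + 18 \cdot 96\right)\right) \left(-11\right) = \left(306 + \left(-702 + 6 \cdot 9216 + 1728\right)\right) \left(-11\right) = \left(306 + \left(-702 + 55296 + 1728\right)\right) \left(-11\right) = \left(306 + 56322\right) \left(-11\right) = 56628 \left(-11\right) = -622908$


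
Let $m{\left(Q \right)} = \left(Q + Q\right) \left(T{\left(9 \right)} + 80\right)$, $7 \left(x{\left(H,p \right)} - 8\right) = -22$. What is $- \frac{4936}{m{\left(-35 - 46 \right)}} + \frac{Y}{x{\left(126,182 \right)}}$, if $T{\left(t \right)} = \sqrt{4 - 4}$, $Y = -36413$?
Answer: $- \frac{206451221}{27540} \approx -7496.4$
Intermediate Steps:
$x{\left(H,p \right)} = \frac{34}{7}$ ($x{\left(H,p \right)} = 8 + \frac{1}{7} \left(-22\right) = 8 - \frac{22}{7} = \frac{34}{7}$)
$T{\left(t \right)} = 0$ ($T{\left(t \right)} = \sqrt{0} = 0$)
$m{\left(Q \right)} = 160 Q$ ($m{\left(Q \right)} = \left(Q + Q\right) \left(0 + 80\right) = 2 Q 80 = 160 Q$)
$- \frac{4936}{m{\left(-35 - 46 \right)}} + \frac{Y}{x{\left(126,182 \right)}} = - \frac{4936}{160 \left(-35 - 46\right)} - \frac{36413}{\frac{34}{7}} = - \frac{4936}{160 \left(-81\right)} - \frac{254891}{34} = - \frac{4936}{-12960} - \frac{254891}{34} = \left(-4936\right) \left(- \frac{1}{12960}\right) - \frac{254891}{34} = \frac{617}{1620} - \frac{254891}{34} = - \frac{206451221}{27540}$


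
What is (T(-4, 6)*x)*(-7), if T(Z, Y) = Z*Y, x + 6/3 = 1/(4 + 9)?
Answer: -4200/13 ≈ -323.08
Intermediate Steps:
x = -25/13 (x = -2 + 1/(4 + 9) = -2 + 1/13 = -25/13 ≈ -1.9231)
T(Z, Y) = Y*Z
(T(-4, 6)*x)*(-7) = ((6*(-4))*(-25/13))*(-7) = -24*(-25/13)*(-7) = (600/13)*(-7) = -4200/13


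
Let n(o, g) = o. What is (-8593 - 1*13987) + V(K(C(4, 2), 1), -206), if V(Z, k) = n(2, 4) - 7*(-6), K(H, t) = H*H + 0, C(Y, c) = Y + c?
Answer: -22536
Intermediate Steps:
K(H, t) = H² (K(H, t) = H² + 0 = H²)
V(Z, k) = 44 (V(Z, k) = 2 - 7*(-6) = 2 + 42 = 44)
(-8593 - 1*13987) + V(K(C(4, 2), 1), -206) = (-8593 - 1*13987) + 44 = (-8593 - 13987) + 44 = -22580 + 44 = -22536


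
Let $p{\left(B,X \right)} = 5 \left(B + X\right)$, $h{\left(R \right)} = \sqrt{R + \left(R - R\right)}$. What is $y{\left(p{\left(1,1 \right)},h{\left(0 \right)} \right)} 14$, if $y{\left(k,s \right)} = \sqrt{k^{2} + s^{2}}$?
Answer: $140$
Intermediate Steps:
$h{\left(R \right)} = \sqrt{R}$ ($h{\left(R \right)} = \sqrt{R + 0} = \sqrt{R}$)
$p{\left(B,X \right)} = 5 B + 5 X$
$y{\left(p{\left(1,1 \right)},h{\left(0 \right)} \right)} 14 = \sqrt{\left(5 \cdot 1 + 5 \cdot 1\right)^{2} + \left(\sqrt{0}\right)^{2}} \cdot 14 = \sqrt{\left(5 + 5\right)^{2} + 0^{2}} \cdot 14 = \sqrt{10^{2} + 0} \cdot 14 = \sqrt{100 + 0} \cdot 14 = \sqrt{100} \cdot 14 = 10 \cdot 14 = 140$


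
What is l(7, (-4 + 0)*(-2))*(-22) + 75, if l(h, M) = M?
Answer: -101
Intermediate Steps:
l(7, (-4 + 0)*(-2))*(-22) + 75 = ((-4 + 0)*(-2))*(-22) + 75 = -4*(-2)*(-22) + 75 = 8*(-22) + 75 = -176 + 75 = -101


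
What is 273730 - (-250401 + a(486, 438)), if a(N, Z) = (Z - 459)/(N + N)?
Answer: 169818451/324 ≈ 5.2413e+5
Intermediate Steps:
a(N, Z) = (-459 + Z)/(2*N) (a(N, Z) = (-459 + Z)/((2*N)) = (-459 + Z)*(1/(2*N)) = (-459 + Z)/(2*N))
273730 - (-250401 + a(486, 438)) = 273730 - (-250401 + (½)*(-459 + 438)/486) = 273730 - (-250401 + (½)*(1/486)*(-21)) = 273730 - (-250401 - 7/324) = 273730 - 1*(-81129931/324) = 273730 + 81129931/324 = 169818451/324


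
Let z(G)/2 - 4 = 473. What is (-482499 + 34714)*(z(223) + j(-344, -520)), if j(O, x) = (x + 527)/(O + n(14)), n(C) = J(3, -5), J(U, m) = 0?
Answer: -146949155665/344 ≈ -4.2718e+8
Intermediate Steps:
n(C) = 0
z(G) = 954 (z(G) = 8 + 2*473 = 8 + 946 = 954)
j(O, x) = (527 + x)/O (j(O, x) = (x + 527)/(O + 0) = (527 + x)/O)
(-482499 + 34714)*(z(223) + j(-344, -520)) = (-482499 + 34714)*(954 + (527 - 520)/(-344)) = -447785*(954 - 1/344*7) = -447785*(954 - 7/344) = -447785*328169/344 = -146949155665/344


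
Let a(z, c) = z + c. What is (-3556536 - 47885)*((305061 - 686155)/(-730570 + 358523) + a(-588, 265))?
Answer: 431773905174627/372047 ≈ 1.1605e+9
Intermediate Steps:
a(z, c) = c + z
(-3556536 - 47885)*((305061 - 686155)/(-730570 + 358523) + a(-588, 265)) = (-3556536 - 47885)*((305061 - 686155)/(-730570 + 358523) + (265 - 588)) = -3604421*(-381094/(-372047) - 323) = -3604421*(-381094*(-1/372047) - 323) = -3604421*(381094/372047 - 323) = -3604421*(-119790087/372047) = 431773905174627/372047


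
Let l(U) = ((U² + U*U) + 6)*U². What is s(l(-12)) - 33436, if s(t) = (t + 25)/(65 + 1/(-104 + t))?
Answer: -89995538564/2745081 ≈ -32784.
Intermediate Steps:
l(U) = U²*(6 + 2*U²) (l(U) = ((U² + U²) + 6)*U² = (2*U² + 6)*U² = (6 + 2*U²)*U² = U²*(6 + 2*U²))
s(t) = (25 + t)/(65 + 1/(-104 + t))
s(l(-12)) - 33436 = (-2600 + (2*(-12)²*(3 + (-12)²))² - 158*(-12)²*(3 + (-12)²))/(-6759 + 65*(2*(-12)²*(3 + (-12)²))) - 33436 = (-2600 + (2*144*(3 + 144))² - 158*144*(3 + 144))/(-6759 + 65*(2*144*(3 + 144))) - 33436 = (-2600 + (2*144*147)² - 158*144*147)/(-6759 + 65*(2*144*147)) - 33436 = (-2600 + 42336² - 79*42336)/(-6759 + 65*42336) - 33436 = (-2600 + 1792336896 - 3344544)/(-6759 + 2751840) - 33436 = 1788989752/2745081 - 33436 = -89995538564/2745081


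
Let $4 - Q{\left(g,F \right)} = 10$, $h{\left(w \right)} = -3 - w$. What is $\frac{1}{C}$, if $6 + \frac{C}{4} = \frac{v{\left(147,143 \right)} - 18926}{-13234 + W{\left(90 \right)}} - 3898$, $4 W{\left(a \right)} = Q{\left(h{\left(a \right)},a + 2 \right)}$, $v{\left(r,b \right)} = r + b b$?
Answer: $- \frac{26471}{413384496} \approx -6.4035 \cdot 10^{-5}$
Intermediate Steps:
$v{\left(r,b \right)} = r + b^{2}$
$Q{\left(g,F \right)} = -6$ ($Q{\left(g,F \right)} = 4 - 10 = -6$)
$W{\left(a \right)} = - \frac{3}{2}$ ($W{\left(a \right)} = \frac{1}{4} \left(-6\right) = - \frac{3}{2}$)
$C = - \frac{413384496}{26471}$ ($C = -24 + 4 \left(\frac{\left(147 + 143^{2}\right) - 18926}{-13234 - \frac{3}{2}} - 3898\right) = -24 + 4 \left(\frac{\left(147 + 20449\right) - 18926}{- \frac{26471}{2}} - 3898\right) = -24 + 4 \left(\left(20596 - 18926\right) \left(- \frac{2}{26471}\right) - 3898\right) = -24 + 4 \left(1670 \left(- \frac{2}{26471}\right) - 3898\right) = -24 + 4 \left(- \frac{3340}{26471} - 3898\right) = -24 + 4 \left(- \frac{103187298}{26471}\right) = -24 - \frac{412749192}{26471} = - \frac{413384496}{26471} \approx -15617.0$)
$\frac{1}{C} = \frac{1}{- \frac{413384496}{26471}} = - \frac{26471}{413384496}$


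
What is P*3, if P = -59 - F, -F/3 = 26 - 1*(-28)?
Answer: 309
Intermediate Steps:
F = -162 (F = -3*(26 - 1*(-28)) = -3*(26 + 28) = -3*54 = -162)
P = 103 (P = -59 - 1*(-162) = -59 + 162 = 103)
P*3 = 103*3 = 309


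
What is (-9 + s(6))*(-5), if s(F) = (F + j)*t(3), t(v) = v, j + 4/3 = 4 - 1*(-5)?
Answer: -160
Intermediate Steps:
j = 23/3 (j = -4/3 + (4 - 1*(-5)) = -4/3 + (4 + 5) = -4/3 + 9 = 23/3 ≈ 7.6667)
s(F) = 23 + 3*F (s(F) = (F + 23/3)*3 = (23/3 + F)*3 = 23 + 3*F)
(-9 + s(6))*(-5) = (-9 + (23 + 3*6))*(-5) = (-9 + (23 + 18))*(-5) = (-9 + 41)*(-5) = 32*(-5) = -160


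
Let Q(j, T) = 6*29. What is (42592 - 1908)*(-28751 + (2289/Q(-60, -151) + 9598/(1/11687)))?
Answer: 132310452556646/29 ≈ 4.5624e+12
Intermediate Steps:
Q(j, T) = 174
(42592 - 1908)*(-28751 + (2289/Q(-60, -151) + 9598/(1/11687))) = (42592 - 1908)*(-28751 + (2289/174 + 9598/(1/11687))) = 40684*(-28751 + (2289*(1/174) + 9598/(1/11687))) = 40684*(-28751 + (763/58 + 9598*11687)) = 40684*(-28751 + (763/58 + 112171826)) = 40684*(-28751 + 6505966671/58) = 40684*(6504299113/58) = 132310452556646/29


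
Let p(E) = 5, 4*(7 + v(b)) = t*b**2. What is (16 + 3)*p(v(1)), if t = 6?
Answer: 95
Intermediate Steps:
v(b) = -7 + 3*b**2/2 (v(b) = -7 + (6*b**2)/4 = -7 + 3*b**2/2)
(16 + 3)*p(v(1)) = (16 + 3)*5 = 19*5 = 95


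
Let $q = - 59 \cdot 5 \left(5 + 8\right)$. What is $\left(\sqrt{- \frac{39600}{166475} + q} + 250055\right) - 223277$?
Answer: $26778 + \frac{7 i \sqrt{3470677459}}{6659} \approx 26778.0 + 61.929 i$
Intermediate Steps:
$q = -3835$ ($q = - 59 \cdot 5 \cdot 13 = \left(-59\right) 65 = -3835$)
$\left(\sqrt{- \frac{39600}{166475} + q} + 250055\right) - 223277 = \left(\sqrt{- \frac{39600}{166475} - 3835} + 250055\right) - 223277 = \left(\sqrt{\left(-39600\right) \frac{1}{166475} - 3835} + 250055\right) - 223277 = \left(\sqrt{- \frac{1584}{6659} - 3835} + 250055\right) - 223277 = \left(\sqrt{- \frac{25538849}{6659}} + 250055\right) - 223277 = \left(\frac{7 i \sqrt{3470677459}}{6659} + 250055\right) - 223277 = \left(250055 + \frac{7 i \sqrt{3470677459}}{6659}\right) - 223277 = 26778 + \frac{7 i \sqrt{3470677459}}{6659}$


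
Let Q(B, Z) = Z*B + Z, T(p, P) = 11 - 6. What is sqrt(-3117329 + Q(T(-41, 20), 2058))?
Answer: 11*I*sqrt(25661) ≈ 1762.1*I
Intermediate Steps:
T(p, P) = 5
Q(B, Z) = Z + B*Z (Q(B, Z) = B*Z + Z = Z + B*Z)
sqrt(-3117329 + Q(T(-41, 20), 2058)) = sqrt(-3117329 + 2058*(1 + 5)) = sqrt(-3117329 + 2058*6) = sqrt(-3117329 + 12348) = sqrt(-3104981) = 11*I*sqrt(25661)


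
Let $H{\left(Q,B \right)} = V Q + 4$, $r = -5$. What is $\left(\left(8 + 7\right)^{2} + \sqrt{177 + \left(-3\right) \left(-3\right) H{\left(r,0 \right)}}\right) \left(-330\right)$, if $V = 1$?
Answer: $-74250 - 660 \sqrt{42} \approx -78527.0$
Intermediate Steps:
$H{\left(Q,B \right)} = 4 + Q$ ($H{\left(Q,B \right)} = 1 Q + 4 = Q + 4 = 4 + Q$)
$\left(\left(8 + 7\right)^{2} + \sqrt{177 + \left(-3\right) \left(-3\right) H{\left(r,0 \right)}}\right) \left(-330\right) = \left(\left(8 + 7\right)^{2} + \sqrt{177 + \left(-3\right) \left(-3\right) \left(4 - 5\right)}\right) \left(-330\right) = \left(15^{2} + \sqrt{177 + 9 \left(-1\right)}\right) \left(-330\right) = \left(225 + \sqrt{177 - 9}\right) \left(-330\right) = \left(225 + \sqrt{168}\right) \left(-330\right) = \left(225 + 2 \sqrt{42}\right) \left(-330\right) = -74250 - 660 \sqrt{42}$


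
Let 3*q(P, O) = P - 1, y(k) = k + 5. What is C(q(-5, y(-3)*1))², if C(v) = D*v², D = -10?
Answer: 1600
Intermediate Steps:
y(k) = 5 + k
q(P, O) = -⅓ + P/3 (q(P, O) = (P - 1)/3 = (-1 + P)/3 = -⅓ + P/3)
C(v) = -10*v²
C(q(-5, y(-3)*1))² = (-10*(-⅓ + (⅓)*(-5))²)² = (-10*(-⅓ - 5/3)²)² = (-10*(-2)²)² = (-10*4)² = (-40)² = 1600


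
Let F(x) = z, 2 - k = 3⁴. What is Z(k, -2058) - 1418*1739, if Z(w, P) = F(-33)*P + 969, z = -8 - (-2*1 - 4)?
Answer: -2460817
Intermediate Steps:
k = -79 (k = 2 - 1*3⁴ = 2 - 1*81 = 2 - 81 = -79)
z = -2 (z = -8 - (-2 - 4) = -8 - 1*(-6) = -8 + 6 = -2)
F(x) = -2
Z(w, P) = 969 - 2*P (Z(w, P) = -2*P + 969 = 969 - 2*P)
Z(k, -2058) - 1418*1739 = (969 - 2*(-2058)) - 1418*1739 = (969 + 4116) - 2465902 = 5085 - 2465902 = -2460817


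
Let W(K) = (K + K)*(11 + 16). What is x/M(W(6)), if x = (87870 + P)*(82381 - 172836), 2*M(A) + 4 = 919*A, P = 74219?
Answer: -14661760495/148876 ≈ -98483.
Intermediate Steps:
W(K) = 54*K (W(K) = (2*K)*27 = 54*K)
M(A) = -2 + 919*A/2 (M(A) = -2 + (919*A)/2 = -2 + 919*A/2)
x = -14661760495 (x = (87870 + 74219)*(82381 - 172836) = 162089*(-90455) = -14661760495)
x/M(W(6)) = -14661760495/(-2 + 919*(54*6)/2) = -14661760495/(-2 + (919/2)*324) = -14661760495/(-2 + 148878) = -14661760495/148876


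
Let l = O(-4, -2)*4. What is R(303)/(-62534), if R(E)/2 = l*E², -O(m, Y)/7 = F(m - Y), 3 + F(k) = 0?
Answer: -7711956/31267 ≈ -246.65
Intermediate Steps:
F(k) = -3 (F(k) = -3 + 0 = -3)
O(m, Y) = 21 (O(m, Y) = -7*(-3) = 21)
l = 84 (l = 21*4 = 84)
R(E) = 168*E² (R(E) = 2*(84*E²) = 168*E²)
R(303)/(-62534) = (168*303²)/(-62534) = (168*91809)*(-1/62534) = 15423912*(-1/62534) = -7711956/31267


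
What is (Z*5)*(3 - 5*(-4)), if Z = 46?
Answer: 5290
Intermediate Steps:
(Z*5)*(3 - 5*(-4)) = (46*5)*(3 - 5*(-4)) = 230*(3 + 20) = 230*23 = 5290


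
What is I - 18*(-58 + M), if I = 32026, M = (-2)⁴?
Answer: 32782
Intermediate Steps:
M = 16
I - 18*(-58 + M) = 32026 - 18*(-58 + 16) = 32026 - 18*(-42) = 32026 - 1*(-756) = 32026 + 756 = 32782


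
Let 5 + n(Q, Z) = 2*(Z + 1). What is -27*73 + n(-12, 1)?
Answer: -1972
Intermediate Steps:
n(Q, Z) = -3 + 2*Z (n(Q, Z) = -5 + 2*(Z + 1) = -5 + 2*(1 + Z) = -5 + (2 + 2*Z) = -3 + 2*Z)
-27*73 + n(-12, 1) = -27*73 + (-3 + 2*1) = -1971 + (-3 + 2) = -1971 - 1 = -1972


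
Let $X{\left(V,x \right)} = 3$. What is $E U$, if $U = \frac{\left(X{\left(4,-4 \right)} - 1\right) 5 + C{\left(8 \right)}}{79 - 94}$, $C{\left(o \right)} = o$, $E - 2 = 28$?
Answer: $-36$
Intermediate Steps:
$E = 30$ ($E = 2 + 28 = 30$)
$U = - \frac{6}{5}$ ($U = \frac{\left(3 - 1\right) 5 + 8}{79 - 94} = \frac{2 \cdot 5 + 8}{-15} = \left(10 + 8\right) \left(- \frac{1}{15}\right) = 18 \left(- \frac{1}{15}\right) = - \frac{6}{5} \approx -1.2$)
$E U = 30 \left(- \frac{6}{5}\right) = -36$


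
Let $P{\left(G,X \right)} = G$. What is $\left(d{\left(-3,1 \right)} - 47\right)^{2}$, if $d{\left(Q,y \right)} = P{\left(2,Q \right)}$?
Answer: $2025$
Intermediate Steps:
$d{\left(Q,y \right)} = 2$
$\left(d{\left(-3,1 \right)} - 47\right)^{2} = \left(2 - 47\right)^{2} = \left(-45\right)^{2} = 2025$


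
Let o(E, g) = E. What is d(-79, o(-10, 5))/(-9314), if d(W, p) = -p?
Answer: -5/4657 ≈ -0.0010737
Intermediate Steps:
d(-79, o(-10, 5))/(-9314) = -1*(-10)/(-9314) = 10*(-1/9314) = -5/4657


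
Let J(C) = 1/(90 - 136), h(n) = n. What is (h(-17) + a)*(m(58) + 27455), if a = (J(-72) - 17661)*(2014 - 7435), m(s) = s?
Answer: 121168835785845/46 ≈ 2.6341e+12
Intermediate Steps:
J(C) = -1/46 (J(C) = 1/(-46) = -1/46)
a = 4404058347/46 (a = (-1/46 - 17661)*(2014 - 7435) = -812407/46*(-5421) = 4404058347/46 ≈ 9.5740e+7)
(h(-17) + a)*(m(58) + 27455) = (-17 + 4404058347/46)*(58 + 27455) = (4404057565/46)*27513 = 121168835785845/46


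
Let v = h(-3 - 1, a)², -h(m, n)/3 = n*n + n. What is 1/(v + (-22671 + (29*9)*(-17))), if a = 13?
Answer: 1/271008 ≈ 3.6899e-6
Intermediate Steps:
h(m, n) = -3*n - 3*n² (h(m, n) = -3*(n*n + n) = -3*(n² + n) = -3*(n + n²) = -3*n - 3*n²)
v = 298116 (v = (-3*13*(1 + 13))² = (-3*13*14)² = (-546)² = 298116)
1/(v + (-22671 + (29*9)*(-17))) = 1/(298116 + (-22671 + (29*9)*(-17))) = 1/(298116 + (-22671 + 261*(-17))) = 1/(298116 + (-22671 - 4437)) = 1/(298116 - 27108) = 1/271008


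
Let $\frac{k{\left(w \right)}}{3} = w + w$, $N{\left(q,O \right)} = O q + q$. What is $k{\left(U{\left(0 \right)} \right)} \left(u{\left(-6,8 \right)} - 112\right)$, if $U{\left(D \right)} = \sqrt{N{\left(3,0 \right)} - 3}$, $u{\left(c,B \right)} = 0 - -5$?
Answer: $0$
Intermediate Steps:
$u{\left(c,B \right)} = 5$ ($u{\left(c,B \right)} = 0 + 5 = 5$)
$N{\left(q,O \right)} = q + O q$
$U{\left(D \right)} = 0$ ($U{\left(D \right)} = \sqrt{3 \left(1 + 0\right) - 3} = \sqrt{3 \cdot 1 - 3} = \sqrt{3 - 3} = \sqrt{0} = 0$)
$k{\left(w \right)} = 6 w$ ($k{\left(w \right)} = 3 \left(w + w\right) = 3 \cdot 2 w = 6 w$)
$k{\left(U{\left(0 \right)} \right)} \left(u{\left(-6,8 \right)} - 112\right) = 6 \cdot 0 \left(5 - 112\right) = 0 \left(-107\right) = 0$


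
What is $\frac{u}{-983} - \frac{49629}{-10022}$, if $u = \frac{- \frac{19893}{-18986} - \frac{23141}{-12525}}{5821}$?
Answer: $\frac{16882541149933886707}{3409233405737142225} \approx 4.952$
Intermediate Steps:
$u = \frac{688514851}{1384231762650}$ ($u = \left(\left(-19893\right) \left(- \frac{1}{18986}\right) - - \frac{23141}{12525}\right) \frac{1}{5821} = \left(\frac{19893}{18986} + \frac{23141}{12525}\right) \frac{1}{5821} = \frac{688514851}{237799650} \cdot \frac{1}{5821} = \frac{688514851}{1384231762650} \approx 0.0004974$)
$\frac{u}{-983} - \frac{49629}{-10022} = \frac{688514851}{1384231762650 \left(-983\right)} - \frac{49629}{-10022} = \frac{688514851}{1384231762650} \left(- \frac{1}{983}\right) - - \frac{49629}{10022} = - \frac{688514851}{1360699822684950} + \frac{49629}{10022} = \frac{16882541149933886707}{3409233405737142225}$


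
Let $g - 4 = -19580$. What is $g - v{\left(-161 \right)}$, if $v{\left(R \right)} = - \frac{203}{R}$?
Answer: $- \frac{450277}{23} \approx -19577.0$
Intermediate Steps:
$g = -19576$ ($g = 4 - 19580 = -19576$)
$g - v{\left(-161 \right)} = -19576 - - \frac{203}{-161} = -19576 - \left(-203\right) \left(- \frac{1}{161}\right) = -19576 - \frac{29}{23} = - \frac{450277}{23}$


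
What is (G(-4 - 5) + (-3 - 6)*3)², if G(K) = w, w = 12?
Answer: 225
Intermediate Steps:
G(K) = 12
(G(-4 - 5) + (-3 - 6)*3)² = (12 + (-3 - 6)*3)² = (12 - 9*3)² = (12 - 27)² = (-15)² = 225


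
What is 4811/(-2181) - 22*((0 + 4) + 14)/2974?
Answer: -7585795/3243147 ≈ -2.3390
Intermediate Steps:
4811/(-2181) - 22*((0 + 4) + 14)/2974 = 4811*(-1/2181) - 22*(4 + 14)*(1/2974) = -4811/2181 - 22*18*(1/2974) = -4811/2181 - 396*1/2974 = -4811/2181 - 198/1487 = -7585795/3243147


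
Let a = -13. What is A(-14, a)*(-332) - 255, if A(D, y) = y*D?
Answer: -60679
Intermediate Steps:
A(D, y) = D*y
A(-14, a)*(-332) - 255 = -14*(-13)*(-332) - 255 = 182*(-332) - 255 = -60424 - 255 = -60679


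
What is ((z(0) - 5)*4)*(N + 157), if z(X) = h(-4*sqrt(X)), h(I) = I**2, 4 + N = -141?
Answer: -240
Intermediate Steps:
N = -145 (N = -4 - 141 = -145)
z(X) = 16*X (z(X) = (-4*sqrt(X))**2 = 16*X)
((z(0) - 5)*4)*(N + 157) = ((16*0 - 5)*4)*(-145 + 157) = ((0 - 5)*4)*12 = -5*4*12 = -20*12 = -240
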